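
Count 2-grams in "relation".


Word: "relation" (length 8)
Number of 2-grams = length - 2 + 1 = 8 - 2 + 1
= 7


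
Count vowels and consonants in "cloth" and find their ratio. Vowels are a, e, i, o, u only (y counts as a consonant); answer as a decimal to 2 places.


Word: "cloth"
Vowels (a,e,i,o,u): 1
Consonants: 4
Ratio = 1/4
= 0.25


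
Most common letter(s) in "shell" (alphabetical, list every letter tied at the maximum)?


Word: "shell"
Letter counts:
  'e': 1
  'h': 1
  'l': 2
  's': 1
Maximum count = 2
Most frequent = 'l' (2 times each)


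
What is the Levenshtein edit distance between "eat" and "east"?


Word 1: "eat" (length 3)
Word 2: "east" (length 4)
One optimal edit sequence (insert/delete/substitute each cost 1):
  1. keep 'e'
  2. keep 'a'
  3. insert 's'  (+1)
  4. keep 't'
Total edit operations: 1
Edit distance = 1


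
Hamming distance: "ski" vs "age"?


Comparing character by character (same length = 3):
  Pos 0: 's' vs 'a' !=
  Pos 1: 'k' vs 'g' !=
  Pos 2: 'i' vs 'e' !=
Hamming distance = 3


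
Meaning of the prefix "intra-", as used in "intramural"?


Prefix: intra-
As in: intramural -> intra- + mural
Meaning = within


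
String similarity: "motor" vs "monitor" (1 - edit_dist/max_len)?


Word 1: "motor" (length 5)
Word 2: "monitor" (length 7)
One optimal edit sequence:
  1. keep 'm'
  2. keep 'o'
  3. insert 'n'  (+1)
  4. insert 'i'  (+1)
  5. keep 't'
  6. keep 'o'
  7. keep 'r'
Edit distance = 2
Max length = max(5, 7) = 7
Similarity = 1 - 2/7
= 0.7143


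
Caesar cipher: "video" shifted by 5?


Word: "video"
Shift: 5
Each letter → (letter + shift) mod 26:
  'v' (21) + 5 = 0 → 'a'
  'i' (8) + 5 = 13 → 'n'
  'd' (3) + 5 = 8 → 'i'
  'e' (4) + 5 = 9 → 'j'
  'o' (14) + 5 = 19 → 't'
Result = "anijt"


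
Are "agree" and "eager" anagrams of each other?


Word 1: "agree" → sorted: aeegr
Word 2: "eager" → sorted: aeegr
Same letters? aeegr == aeegr
Anagram = Yes


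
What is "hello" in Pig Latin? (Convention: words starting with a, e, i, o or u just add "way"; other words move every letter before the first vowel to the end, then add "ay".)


Word: "hello"
Starts with consonant(s) → move to end, add 'ay'
Consonant cluster: "h"
Pig Latin = "ellohay"


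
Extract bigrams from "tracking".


Word: "tracking" (length 8)
Number of bigrams = 8 - 2 + 1 = 7
  Position 0: "tr"
  Position 1: "ra"
  Position 2: "ac"
  Position 3: "ck"
  Position 4: "ki"
  Position 5: "in"
  Position 6: "ng"
Bigrams = "tr", "ra", "ac", "ck", "ki", "in", "ng"


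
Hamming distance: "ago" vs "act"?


Comparing character by character (same length = 3):
  Pos 0: 'a' vs 'a' =
  Pos 1: 'g' vs 'c' !=
  Pos 2: 'o' vs 't' !=
Hamming distance = 2


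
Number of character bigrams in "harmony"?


Word: "harmony" (length 7)
Number of 2-grams = length - 2 + 1 = 7 - 2 + 1
= 6


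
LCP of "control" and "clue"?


Word 1: "control"
Word 2: "clue"
Comparing from start:
  Pos 0: 'c' == 'c'
  Pos 1: 'o' != 'l' (stop)
LCP = "c" (length 1)


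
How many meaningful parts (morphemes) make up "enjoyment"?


Word: "enjoyment"
Morphemes: en- + joy + -ment
Each morpheme carries meaning
= 3 morphemes


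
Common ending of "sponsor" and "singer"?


Word 1: "sponsor"
Word 2: "singer"
Comparing from end:
  Pos -1: 'r' == 'r'
  Pos -2: 'o' != 'e' (stop)
LCS = "r" (length 1)


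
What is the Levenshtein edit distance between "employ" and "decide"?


Word 1: "employ" (length 6)
Word 2: "decide" (length 6)
One optimal edit sequence (insert/delete/substitute each cost 1):
  1. substitute 'e' -> 'd'  (+1)
  2. substitute 'm' -> 'e'  (+1)
  3. substitute 'p' -> 'c'  (+1)
  4. substitute 'l' -> 'i'  (+1)
  5. substitute 'o' -> 'd'  (+1)
  6. substitute 'y' -> 'e'  (+1)
Total edit operations: 6
Edit distance = 6


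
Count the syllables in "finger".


Word: "finger"
Syllable breakdown: fin · ger
Counting: 2 parts
= 2 syllables


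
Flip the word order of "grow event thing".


Original: "grow event thing"
Words (1..n): grow | event | thing
Reversed (n..1): thing | event | grow
Result = "thing event grow"


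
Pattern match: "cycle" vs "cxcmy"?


Pattern of "cycle": [0, 1, 0, 2, 3]
Pattern of "cxcmy": [0, 1, 0, 2, 3]
Patterns match
Same pattern = Yes


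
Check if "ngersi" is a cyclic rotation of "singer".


Word: "singer", Candidate: "ngersi"
Method: check if candidate is substring of word+word
"singersinger" contains "ngersi"? Yes
Is rotation = Yes


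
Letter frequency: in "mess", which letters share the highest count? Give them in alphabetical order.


Word: "mess"
Letter counts:
  'e': 1
  'm': 1
  's': 2
Maximum count = 2
Most frequent = 's' (2 times each)


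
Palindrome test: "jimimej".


Word: "jimimej"
Reversed: "jemimij"
Forward == Backward? jimimej != jemimij
Palindrome = No


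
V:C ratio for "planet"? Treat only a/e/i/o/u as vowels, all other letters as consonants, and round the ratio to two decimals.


Word: "planet"
Vowels (a,e,i,o,u): 2
Consonants: 4
Ratio = 2/4
= 0.50


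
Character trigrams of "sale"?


Word: "sale" (length 4)
Number of trigrams = 4 - 3 + 1 = 2
  Position 0: "sal"
  Position 1: "ale"
Trigrams = "sal", "ale"


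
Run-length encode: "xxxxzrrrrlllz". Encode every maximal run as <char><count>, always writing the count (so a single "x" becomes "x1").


String: "xxxxzrrrrlllz"
Scanning for consecutive runs:
  'x' x 4
  'z' x 1
  'r' x 4
  'l' x 3
  'z' x 1
RLE = "x4z1r4l3z1"


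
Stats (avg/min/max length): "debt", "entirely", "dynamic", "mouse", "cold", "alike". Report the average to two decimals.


Lengths: "debt"=4, "entirely"=8, "dynamic"=7, "mouse"=5, "cold"=4, "alike"=5
Sum = 33, Count = 6
Average = 33/6 = 5.50
= avg=5.50, min=4, max=8


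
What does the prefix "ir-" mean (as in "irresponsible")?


Prefix: ir-
As in: irresponsible -> ir- + responsible
Meaning = not


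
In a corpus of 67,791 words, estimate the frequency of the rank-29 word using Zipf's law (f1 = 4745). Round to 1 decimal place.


Zipf's law: f(r) = f(1) / r
f(1) = 4745
f(29) = 4745 / 29
= 163.6 occurrences


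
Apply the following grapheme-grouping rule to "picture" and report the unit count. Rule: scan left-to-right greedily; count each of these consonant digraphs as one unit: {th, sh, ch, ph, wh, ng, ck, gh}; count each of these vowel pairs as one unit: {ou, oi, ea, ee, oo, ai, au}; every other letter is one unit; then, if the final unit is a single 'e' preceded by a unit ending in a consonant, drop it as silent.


Word: "picture" (7 letters)
Left-to-right scan:
  (1) 'p' (letter)
  (2) 'i' (letter)
  (3) 'c' (letter)
  (4) 't' (letter)
  (5) 'u' (letter)
  (6) 'r' (letter)
  (7) 'e' (letter)
Units from scan: 7
Final unit is 'e' after a consonant -> drop as silent (-1)
Sound units = 6 units


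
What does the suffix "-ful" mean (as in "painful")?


Suffix: -ful
Example: painful = pain + -ful
Meaning = full of


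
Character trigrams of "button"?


Word: "button" (length 6)
Number of trigrams = 6 - 3 + 1 = 4
  Position 0: "but"
  Position 1: "utt"
  Position 2: "tto"
  Position 3: "ton"
Trigrams = "but", "utt", "tto", "ton"


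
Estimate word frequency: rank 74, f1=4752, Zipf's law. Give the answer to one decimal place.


Zipf's law: f(r) = f(1) / r
f(1) = 4752
f(74) = 4752 / 74
= 64.2 occurrences


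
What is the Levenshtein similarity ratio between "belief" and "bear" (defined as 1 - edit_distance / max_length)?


Word 1: "belief" (length 6)
Word 2: "bear" (length 4)
One optimal edit sequence:
  1. keep 'b'
  2. keep 'e'
  3. delete 'l'  (+1)
  4. delete 'i'  (+1)
  5. substitute 'e' -> 'a'  (+1)
  6. substitute 'f' -> 'r'  (+1)
Edit distance = 4
Max length = max(6, 4) = 6
Similarity = 1 - 4/6
= 0.3333


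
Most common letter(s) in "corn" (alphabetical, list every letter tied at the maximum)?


Word: "corn"
Letter counts:
  'c': 1
  'n': 1
  'o': 1
  'r': 1
Maximum count = 1
Most frequent = 'c', 'n', 'o', 'r' (1 time each)


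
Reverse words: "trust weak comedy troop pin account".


Original: "trust weak comedy troop pin account"
Words (1..n): trust | weak | comedy | troop | pin | account
Reversed (n..1): account | pin | troop | comedy | weak | trust
Result = "account pin troop comedy weak trust"


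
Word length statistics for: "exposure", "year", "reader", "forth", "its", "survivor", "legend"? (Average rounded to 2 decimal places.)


Lengths: "exposure"=8, "year"=4, "reader"=6, "forth"=5, "its"=3, "survivor"=8, "legend"=6
Sum = 40, Count = 7
Average = 40/7 = 5.71
= avg=5.71, min=3, max=8


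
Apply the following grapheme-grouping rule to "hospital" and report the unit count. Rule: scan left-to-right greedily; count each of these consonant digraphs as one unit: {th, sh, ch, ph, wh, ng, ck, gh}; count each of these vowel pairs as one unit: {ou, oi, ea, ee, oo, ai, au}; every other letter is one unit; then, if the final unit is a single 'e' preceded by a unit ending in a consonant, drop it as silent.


Word: "hospital" (8 letters)
Left-to-right scan:
  [1] 'h' (letter)
  [2] 'o' (letter)
  [3] 's' (letter)
  [4] 'p' (letter)
  [5] 'i' (letter)
  [6] 't' (letter)
  [7] 'a' (letter)
  [8] 'l' (letter)
Units from scan: 8
Sound units = 8 units


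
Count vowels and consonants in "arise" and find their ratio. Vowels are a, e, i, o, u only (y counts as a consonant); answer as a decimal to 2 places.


Word: "arise"
Vowels (a,e,i,o,u): 3
Consonants: 2
Ratio = 3/2
= 1.50


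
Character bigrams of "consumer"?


Word: "consumer" (length 8)
Number of bigrams = 8 - 2 + 1 = 7
  Position 0: "co"
  Position 1: "on"
  Position 2: "ns"
  Position 3: "su"
  Position 4: "um"
  Position 5: "me"
  Position 6: "er"
Bigrams = "co", "on", "ns", "su", "um", "me", "er"


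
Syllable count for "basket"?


Word: "basket"
Syllable breakdown: bas | ket
Counting: 2 parts
= 2 syllables


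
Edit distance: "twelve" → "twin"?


Word 1: "twelve" (length 6)
Word 2: "twin" (length 4)
One optimal edit sequence (insert/delete/substitute each cost 1):
  1. keep 't'
  2. keep 'w'
  3. delete 'e'  (+1)
  4. delete 'l'  (+1)
  5. substitute 'v' -> 'i'  (+1)
  6. substitute 'e' -> 'n'  (+1)
Total edit operations: 4
Edit distance = 4


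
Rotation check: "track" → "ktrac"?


Word: "track", Candidate: "ktrac"
Method: check if candidate is substring of word+word
"tracktrack" contains "ktrac"? Yes
Is rotation = Yes


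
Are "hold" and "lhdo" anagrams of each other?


Word 1: "hold" → sorted: dhlo
Word 2: "lhdo" → sorted: dhlo
Same letters? dhlo == dhlo
Anagram = Yes


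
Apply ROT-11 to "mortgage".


Word: "mortgage"
Shift: 11
Each letter → (letter + shift) mod 26:
  'm' (12) + 11 = 23 → 'x'
  'o' (14) + 11 = 25 → 'z'
  'r' (17) + 11 = 2 → 'c'
  't' (19) + 11 = 4 → 'e'
  'g' (6) + 11 = 17 → 'r'
  'a' (0) + 11 = 11 → 'l'
  'g' (6) + 11 = 17 → 'r'
  'e' (4) + 11 = 15 → 'p'
Result = "xzcerlrp"


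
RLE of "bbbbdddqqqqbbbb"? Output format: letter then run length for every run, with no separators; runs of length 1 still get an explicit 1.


String: "bbbbdddqqqqbbbb"
Scanning for consecutive runs:
  'b' x 4
  'd' x 3
  'q' x 4
  'b' x 4
RLE = "b4d3q4b4"


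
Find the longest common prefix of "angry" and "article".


Word 1: "angry"
Word 2: "article"
Comparing from start:
  Pos 0: 'a' == 'a'
  Pos 1: 'n' != 'r' (stop)
LCP = "a" (length 1)


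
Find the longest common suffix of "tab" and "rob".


Word 1: "tab"
Word 2: "rob"
Comparing from end:
  Pos -1: 'b' == 'b'
  Pos -2: 'a' != 'o' (stop)
LCS = "b" (length 1)


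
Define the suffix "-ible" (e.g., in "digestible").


Suffix: -ible
Example: digestible = digest + -ible
Meaning = capable of


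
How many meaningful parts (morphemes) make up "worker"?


Word: "worker"
Morphemes: work + -er
Each morpheme carries meaning
= 2 morphemes


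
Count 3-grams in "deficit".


Word: "deficit" (length 7)
Number of 3-grams = length - 3 + 1 = 7 - 3 + 1
= 5


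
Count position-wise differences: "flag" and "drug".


Comparing character by character (same length = 4):
  Pos 0: 'f' vs 'd' !=
  Pos 1: 'l' vs 'r' !=
  Pos 2: 'a' vs 'u' !=
  Pos 3: 'g' vs 'g' =
Hamming distance = 3


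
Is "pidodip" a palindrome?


Word: "pidodip"
Reversed: "pidodip"
Forward == Backward? pidodip == pidodip
Palindrome = Yes


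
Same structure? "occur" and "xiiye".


Pattern of "occur": [0, 1, 1, 2, 3]
Pattern of "xiiye": [0, 1, 1, 2, 3]
Patterns match
Same pattern = Yes


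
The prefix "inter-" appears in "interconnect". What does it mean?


Prefix: inter-
Example: interconnect (inter- + connect)
Meaning = between


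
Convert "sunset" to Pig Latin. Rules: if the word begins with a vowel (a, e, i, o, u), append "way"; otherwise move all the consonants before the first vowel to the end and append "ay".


Word: "sunset"
Starts with consonant(s) → move to end, add 'ay'
Consonant cluster: "s"
Pig Latin = "unsetsay"


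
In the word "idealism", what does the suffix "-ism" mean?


Suffix: -ism
Example: idealism = ideal + -ism
Meaning = belief / practice


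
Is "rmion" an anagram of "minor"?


Word 1: "minor" → sorted: imnor
Word 2: "rmion" → sorted: imnor
Same letters? imnor == imnor
Anagram = Yes


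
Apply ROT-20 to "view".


Word: "view"
Shift: 20
Each letter → (letter + shift) mod 26:
  'v' (21) + 20 = 15 → 'p'
  'i' (8) + 20 = 2 → 'c'
  'e' (4) + 20 = 24 → 'y'
  'w' (22) + 20 = 16 → 'q'
Result = "pcyq"


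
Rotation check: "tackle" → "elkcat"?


Word: "tackle", Candidate: "elkcat"
Method: check if candidate is substring of word+word
"tackletackle" contains "elkcat"? No
Is rotation = No


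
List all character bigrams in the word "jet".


Word: "jet" (length 3)
Number of bigrams = 3 - 2 + 1 = 2
  Position 0: "je"
  Position 1: "et"
Bigrams = "je", "et"


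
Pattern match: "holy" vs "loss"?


Pattern of "holy": [0, 1, 2, 3]
Pattern of "loss": [0, 1, 2, 2]
Patterns do not match
Same pattern = No


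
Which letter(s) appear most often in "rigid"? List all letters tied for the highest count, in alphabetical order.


Word: "rigid"
Letter counts:
  'd': 1
  'g': 1
  'i': 2
  'r': 1
Maximum count = 2
Most frequent = 'i' (2 times each)


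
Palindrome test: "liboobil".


Word: "liboobil"
Reversed: "liboobil"
Forward == Backward? liboobil == liboobil
Palindrome = Yes


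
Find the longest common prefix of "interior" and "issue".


Word 1: "interior"
Word 2: "issue"
Comparing from start:
  Pos 0: 'i' == 'i'
  Pos 1: 'n' != 's' (stop)
LCP = "i" (length 1)


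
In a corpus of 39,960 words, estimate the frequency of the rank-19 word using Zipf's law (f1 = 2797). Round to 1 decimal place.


Zipf's law: f(r) = f(1) / r
f(1) = 2797
f(19) = 2797 / 19
= 147.2 occurrences


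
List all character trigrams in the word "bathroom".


Word: "bathroom" (length 8)
Number of trigrams = 8 - 3 + 1 = 6
  Position 0: "bat"
  Position 1: "ath"
  Position 2: "thr"
  Position 3: "hro"
  Position 4: "roo"
  Position 5: "oom"
Trigrams = "bat", "ath", "thr", "hro", "roo", "oom"


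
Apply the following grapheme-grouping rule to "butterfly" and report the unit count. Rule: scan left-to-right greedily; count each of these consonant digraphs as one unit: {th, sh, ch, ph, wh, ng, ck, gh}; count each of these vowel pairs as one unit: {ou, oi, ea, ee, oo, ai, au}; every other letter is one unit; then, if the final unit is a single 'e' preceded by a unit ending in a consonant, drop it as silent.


Word: "butterfly" (9 letters)
Left-to-right scan:
  (1) 'b' (letter)
  (2) 'u' (letter)
  (3) 't' (letter)
  (4) 't' (letter)
  (5) 'e' (letter)
  (6) 'r' (letter)
  (7) 'f' (letter)
  (8) 'l' (letter)
  (9) 'y' (letter)
Units from scan: 9
Sound units = 9 units


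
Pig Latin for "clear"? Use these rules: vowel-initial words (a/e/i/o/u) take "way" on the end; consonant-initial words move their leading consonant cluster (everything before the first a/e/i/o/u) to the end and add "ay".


Word: "clear"
Starts with consonant(s) → move to end, add 'ay'
Consonant cluster: "cl"
Pig Latin = "earclay"


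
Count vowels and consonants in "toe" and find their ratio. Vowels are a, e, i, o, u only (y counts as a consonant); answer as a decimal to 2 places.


Word: "toe"
Vowels (a,e,i,o,u): 2
Consonants: 1
Ratio = 2/1
= 2.00


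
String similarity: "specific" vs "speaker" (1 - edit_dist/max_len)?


Word 1: "specific" (length 8)
Word 2: "speaker" (length 7)
One optimal edit sequence:
  1. keep 's'
  2. keep 'p'
  3. keep 'e'
  4. delete 'c'  (+1)
  5. substitute 'i' -> 'a'  (+1)
  6. substitute 'f' -> 'k'  (+1)
  7. substitute 'i' -> 'e'  (+1)
  8. substitute 'c' -> 'r'  (+1)
Edit distance = 5
Max length = max(8, 7) = 8
Similarity = 1 - 5/8
= 0.3750


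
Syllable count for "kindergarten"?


Word: "kindergarten"
Syllable breakdown: kin / der / gar / ten
Counting: 4 parts
= 4 syllables


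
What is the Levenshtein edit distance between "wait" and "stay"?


Word 1: "wait" (length 4)
Word 2: "stay" (length 4)
One optimal edit sequence (insert/delete/substitute each cost 1):
  1. substitute 'w' -> 's'  (+1)
  2. substitute 'a' -> 't'  (+1)
  3. substitute 'i' -> 'a'  (+1)
  4. substitute 't' -> 'y'  (+1)
Total edit operations: 4
Edit distance = 4


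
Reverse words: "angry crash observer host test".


Original: "angry crash observer host test"
Words (1..n): angry | crash | observer | host | test
Reversed (n..1): test | host | observer | crash | angry
Result = "test host observer crash angry"


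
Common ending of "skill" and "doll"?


Word 1: "skill"
Word 2: "doll"
Comparing from end:
  Pos -1: 'l' == 'l'
  Pos -2: 'l' == 'l'
  Pos -3: 'i' != 'o' (stop)
LCS = "ll" (length 2)


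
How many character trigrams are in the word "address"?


Word: "address" (length 7)
Number of 3-grams = length - 3 + 1 = 7 - 3 + 1
= 5


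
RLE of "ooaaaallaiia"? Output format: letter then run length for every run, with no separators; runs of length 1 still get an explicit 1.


String: "ooaaaallaiia"
Scanning for consecutive runs:
  'o' x 2
  'a' x 4
  'l' x 2
  'a' x 1
  'i' x 2
  'a' x 1
RLE = "o2a4l2a1i2a1"


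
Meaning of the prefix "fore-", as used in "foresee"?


Prefix: fore-
Example: foresee = fore- + see
Meaning = before


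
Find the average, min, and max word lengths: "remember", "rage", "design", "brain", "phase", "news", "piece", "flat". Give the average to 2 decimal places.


Lengths: "remember"=8, "rage"=4, "design"=6, "brain"=5, "phase"=5, "news"=4, "piece"=5, "flat"=4
Sum = 41, Count = 8
Average = 41/8 = 5.13
= avg=5.13, min=4, max=8


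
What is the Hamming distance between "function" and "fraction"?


Comparing character by character (same length = 8):
  Pos 0: 'f' vs 'f' =
  Pos 1: 'u' vs 'r' !=
  Pos 2: 'n' vs 'a' !=
  Pos 3: 'c' vs 'c' =
  Pos 4: 't' vs 't' =
  Pos 5: 'i' vs 'i' =
  Pos 6: 'o' vs 'o' =
  Pos 7: 'n' vs 'n' =
Hamming distance = 2


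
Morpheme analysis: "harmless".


Word: "harmless"
Morphemes: harm / -less
Each morpheme carries meaning
= 2 morphemes


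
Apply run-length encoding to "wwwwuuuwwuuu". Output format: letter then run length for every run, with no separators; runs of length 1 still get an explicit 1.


String: "wwwwuuuwwuuu"
Scanning for consecutive runs:
  'w' x 4
  'u' x 3
  'w' x 2
  'u' x 3
RLE = "w4u3w2u3"


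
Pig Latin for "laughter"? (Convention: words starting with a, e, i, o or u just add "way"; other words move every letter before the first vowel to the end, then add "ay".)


Word: "laughter"
Starts with consonant(s) → move to end, add 'ay'
Consonant cluster: "l"
Pig Latin = "aughterlay"


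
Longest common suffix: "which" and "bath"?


Word 1: "which"
Word 2: "bath"
Comparing from end:
  Pos -1: 'h' == 'h'
  Pos -2: 'c' != 't' (stop)
LCS = "h" (length 1)


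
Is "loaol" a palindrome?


Word: "loaol"
Reversed: "loaol"
Forward == Backward? loaol == loaol
Palindrome = Yes


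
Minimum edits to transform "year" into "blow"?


Word 1: "year" (length 4)
Word 2: "blow" (length 4)
One optimal edit sequence (insert/delete/substitute each cost 1):
  1. substitute 'y' -> 'b'  (+1)
  2. substitute 'e' -> 'l'  (+1)
  3. substitute 'a' -> 'o'  (+1)
  4. substitute 'r' -> 'w'  (+1)
Total edit operations: 4
Edit distance = 4


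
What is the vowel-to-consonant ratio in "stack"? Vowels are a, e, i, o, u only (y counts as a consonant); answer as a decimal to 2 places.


Word: "stack"
Vowels (a,e,i,o,u): 1
Consonants: 4
Ratio = 1/4
= 0.25


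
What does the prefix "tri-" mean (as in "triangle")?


Prefix: tri-
Example: triangle (tri- + angle)
Meaning = three


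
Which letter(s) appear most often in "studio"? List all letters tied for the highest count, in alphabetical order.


Word: "studio"
Letter counts:
  'd': 1
  'i': 1
  'o': 1
  's': 1
  't': 1
  'u': 1
Maximum count = 1
Most frequent = 'd', 'i', 'o', 's', 't', 'u' (1 time each)


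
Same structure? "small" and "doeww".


Pattern of "small": [0, 1, 2, 3, 3]
Pattern of "doeww": [0, 1, 2, 3, 3]
Patterns match
Same pattern = Yes


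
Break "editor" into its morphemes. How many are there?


Word: "editor"
Morphemes: edit / -or
Each morpheme carries meaning
= 2 morphemes


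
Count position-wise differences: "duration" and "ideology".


Comparing character by character (same length = 8):
  Pos 0: 'd' vs 'i' !=
  Pos 1: 'u' vs 'd' !=
  Pos 2: 'r' vs 'e' !=
  Pos 3: 'a' vs 'o' !=
  Pos 4: 't' vs 'l' !=
  Pos 5: 'i' vs 'o' !=
  Pos 6: 'o' vs 'g' !=
  Pos 7: 'n' vs 'y' !=
Hamming distance = 8


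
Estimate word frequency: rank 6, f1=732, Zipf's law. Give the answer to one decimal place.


Zipf's law: f(r) = f(1) / r
f(1) = 732
f(6) = 732 / 6
= 122.0 occurrences


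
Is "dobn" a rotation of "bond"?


Word: "bond", Candidate: "dobn"
Method: check if candidate is substring of word+word
"bondbond" contains "dobn"? No
Is rotation = No


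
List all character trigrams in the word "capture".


Word: "capture" (length 7)
Number of trigrams = 7 - 3 + 1 = 5
  Position 0: "cap"
  Position 1: "apt"
  Position 2: "ptu"
  Position 3: "tur"
  Position 4: "ure"
Trigrams = "cap", "apt", "ptu", "tur", "ure"


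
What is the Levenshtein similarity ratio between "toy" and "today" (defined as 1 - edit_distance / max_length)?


Word 1: "toy" (length 3)
Word 2: "today" (length 5)
One optimal edit sequence:
  1. keep 't'
  2. keep 'o'
  3. insert 'd'  (+1)
  4. insert 'a'  (+1)
  5. keep 'y'
Edit distance = 2
Max length = max(3, 5) = 5
Similarity = 1 - 2/5
= 0.6000


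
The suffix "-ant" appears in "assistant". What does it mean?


Suffix: -ant
As in: assistant -> assist + -ant
Meaning = one who / that which


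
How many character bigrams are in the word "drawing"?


Word: "drawing" (length 7)
Number of 2-grams = length - 2 + 1 = 7 - 2 + 1
= 6


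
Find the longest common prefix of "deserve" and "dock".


Word 1: "deserve"
Word 2: "dock"
Comparing from start:
  Pos 0: 'd' == 'd'
  Pos 1: 'e' != 'o' (stop)
LCP = "d" (length 1)


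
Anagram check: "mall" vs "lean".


Word 1: "mall" → sorted: allm
Word 2: "lean" → sorted: aeln
Same letters? allm != aeln
Anagram = No


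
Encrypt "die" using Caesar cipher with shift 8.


Word: "die"
Shift: 8
Each letter → (letter + shift) mod 26:
  'd' (3) + 8 = 11 → 'l'
  'i' (8) + 8 = 16 → 'q'
  'e' (4) + 8 = 12 → 'm'
Result = "lqm"


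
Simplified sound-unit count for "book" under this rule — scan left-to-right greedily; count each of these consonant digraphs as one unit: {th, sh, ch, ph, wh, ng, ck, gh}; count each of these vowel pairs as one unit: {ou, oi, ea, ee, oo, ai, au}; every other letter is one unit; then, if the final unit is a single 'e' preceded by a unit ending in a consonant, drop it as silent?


Word: "book" (4 letters)
Left-to-right scan:
  [1] 'b' (letter)
  [2] 'oo' (vowel-pair)
  [3] 'k' (letter)
Units from scan: 3
Sound units = 3 units


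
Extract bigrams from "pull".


Word: "pull" (length 4)
Number of bigrams = 4 - 2 + 1 = 3
  Position 0: "pu"
  Position 1: "ul"
  Position 2: "ll"
Bigrams = "pu", "ul", "ll"


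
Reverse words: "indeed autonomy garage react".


Original: "indeed autonomy garage react"
Words (1..n): indeed | autonomy | garage | react
Reversed (n..1): react | garage | autonomy | indeed
Result = "react garage autonomy indeed"


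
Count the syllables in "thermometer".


Word: "thermometer"
Syllable breakdown: ther | mom | e | ter
Counting: 4 parts
= 4 syllables


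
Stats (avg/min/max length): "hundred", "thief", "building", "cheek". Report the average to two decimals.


Lengths: "hundred"=7, "thief"=5, "building"=8, "cheek"=5
Sum = 25, Count = 4
Average = 25/4 = 6.25
= avg=6.25, min=5, max=8


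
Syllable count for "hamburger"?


Word: "hamburger"
Syllable breakdown: ham-bur-ger
Counting: 3 parts
= 3 syllables


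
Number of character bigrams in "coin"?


Word: "coin" (length 4)
Number of 2-grams = length - 2 + 1 = 4 - 2 + 1
= 3


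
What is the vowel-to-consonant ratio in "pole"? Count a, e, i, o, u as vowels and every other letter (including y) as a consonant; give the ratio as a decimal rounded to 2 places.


Word: "pole"
Vowels (a,e,i,o,u): 2
Consonants: 2
Ratio = 2/2
= 1.00


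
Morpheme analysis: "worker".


Word: "worker"
Morphemes: work | -er
Each morpheme carries meaning
= 2 morphemes


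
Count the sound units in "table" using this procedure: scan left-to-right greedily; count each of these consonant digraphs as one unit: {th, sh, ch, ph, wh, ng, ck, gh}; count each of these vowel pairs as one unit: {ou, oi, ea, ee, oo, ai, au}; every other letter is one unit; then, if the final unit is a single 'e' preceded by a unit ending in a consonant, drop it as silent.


Word: "table" (5 letters)
Left-to-right scan:
  [1] 't' (letter)
  [2] 'a' (letter)
  [3] 'b' (letter)
  [4] 'l' (letter)
  [5] 'e' (letter)
Units from scan: 5
Final unit is 'e' after a consonant -> drop as silent (-1)
Sound units = 4 units


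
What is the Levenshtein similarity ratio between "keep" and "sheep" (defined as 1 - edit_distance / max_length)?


Word 1: "keep" (length 4)
Word 2: "sheep" (length 5)
One optimal edit sequence:
  1. insert 's'  (+1)
  2. substitute 'k' -> 'h'  (+1)
  3. keep 'e'
  4. keep 'e'
  5. keep 'p'
Edit distance = 2
Max length = max(4, 5) = 5
Similarity = 1 - 2/5
= 0.6000


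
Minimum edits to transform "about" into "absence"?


Word 1: "about" (length 5)
Word 2: "absence" (length 7)
One optimal edit sequence (insert/delete/substitute each cost 1):
  1. keep 'a'
  2. keep 'b'
  3. insert 's'  (+1)
  4. insert 'e'  (+1)
  5. substitute 'o' -> 'n'  (+1)
  6. substitute 'u' -> 'c'  (+1)
  7. substitute 't' -> 'e'  (+1)
Total edit operations: 5
Edit distance = 5


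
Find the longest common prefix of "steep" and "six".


Word 1: "steep"
Word 2: "six"
Comparing from start:
  Pos 0: 's' == 's'
  Pos 1: 't' != 'i' (stop)
LCP = "s" (length 1)


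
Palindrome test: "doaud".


Word: "doaud"
Reversed: "duaod"
Forward == Backward? doaud != duaod
Palindrome = No


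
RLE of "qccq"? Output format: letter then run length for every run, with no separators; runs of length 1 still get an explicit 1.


String: "qccq"
Scanning for consecutive runs:
  'q' x 1
  'c' x 2
  'q' x 1
RLE = "q1c2q1"


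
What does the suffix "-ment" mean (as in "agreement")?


Suffix: -ment
As in: agreement -> agree + -ment
Meaning = result of action


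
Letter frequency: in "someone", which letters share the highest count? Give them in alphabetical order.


Word: "someone"
Letter counts:
  'e': 2
  'm': 1
  'n': 1
  'o': 2
  's': 1
Maximum count = 2
Most frequent = 'e', 'o' (2 times each)


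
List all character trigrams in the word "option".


Word: "option" (length 6)
Number of trigrams = 6 - 3 + 1 = 4
  Position 0: "opt"
  Position 1: "pti"
  Position 2: "tio"
  Position 3: "ion"
Trigrams = "opt", "pti", "tio", "ion"


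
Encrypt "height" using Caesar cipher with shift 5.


Word: "height"
Shift: 5
Each letter → (letter + shift) mod 26:
  'h' (7) + 5 = 12 → 'm'
  'e' (4) + 5 = 9 → 'j'
  'i' (8) + 5 = 13 → 'n'
  'g' (6) + 5 = 11 → 'l'
  'h' (7) + 5 = 12 → 'm'
  't' (19) + 5 = 24 → 'y'
Result = "mjnlmy"


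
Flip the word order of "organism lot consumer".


Original: "organism lot consumer"
Words (1..n): organism | lot | consumer
Reversed (n..1): consumer | lot | organism
Result = "consumer lot organism"


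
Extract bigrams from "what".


Word: "what" (length 4)
Number of bigrams = 4 - 2 + 1 = 3
  Position 0: "wh"
  Position 1: "ha"
  Position 2: "at"
Bigrams = "wh", "ha", "at"


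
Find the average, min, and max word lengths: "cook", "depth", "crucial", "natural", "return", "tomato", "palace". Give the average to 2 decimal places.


Lengths: "cook"=4, "depth"=5, "crucial"=7, "natural"=7, "return"=6, "tomato"=6, "palace"=6
Sum = 41, Count = 7
Average = 41/7 = 5.86
= avg=5.86, min=4, max=7


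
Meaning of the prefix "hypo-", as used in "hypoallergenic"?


Prefix: hypo-
As in: hypoallergenic -> hypo- + allergenic
Meaning = under / below normal


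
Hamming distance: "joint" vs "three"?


Comparing character by character (same length = 5):
  Pos 0: 'j' vs 't' !=
  Pos 1: 'o' vs 'h' !=
  Pos 2: 'i' vs 'r' !=
  Pos 3: 'n' vs 'e' !=
  Pos 4: 't' vs 'e' !=
Hamming distance = 5


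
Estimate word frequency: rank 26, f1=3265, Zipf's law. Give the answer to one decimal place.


Zipf's law: f(r) = f(1) / r
f(1) = 3265
f(26) = 3265 / 26
= 125.6 occurrences


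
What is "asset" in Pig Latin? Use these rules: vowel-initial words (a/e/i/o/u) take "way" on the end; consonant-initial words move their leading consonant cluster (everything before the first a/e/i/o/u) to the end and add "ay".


Word: "asset"
Starts with vowel → add 'way'
Pig Latin = "assetway"


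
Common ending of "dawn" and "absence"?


Word 1: "dawn"
Word 2: "absence"
Comparing from end:
  Pos -1: 'n' != 'e' (stop)
LCS = "" (length 0)


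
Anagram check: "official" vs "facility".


Word 1: "official" → sorted: acffiilo
Word 2: "facility" → sorted: acfiilty
Same letters? acffiilo != acfiilty
Anagram = No


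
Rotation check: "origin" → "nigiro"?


Word: "origin", Candidate: "nigiro"
Method: check if candidate is substring of word+word
"originorigin" contains "nigiro"? No
Is rotation = No


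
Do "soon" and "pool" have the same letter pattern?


Pattern of "soon": [0, 1, 1, 2]
Pattern of "pool": [0, 1, 1, 2]
Patterns match
Same pattern = Yes


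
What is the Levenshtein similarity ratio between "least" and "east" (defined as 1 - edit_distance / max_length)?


Word 1: "least" (length 5)
Word 2: "east" (length 4)
One optimal edit sequence:
  1. delete 'l'  (+1)
  2. keep 'e'
  3. keep 'a'
  4. keep 's'
  5. keep 't'
Edit distance = 1
Max length = max(5, 4) = 5
Similarity = 1 - 1/5
= 0.8000


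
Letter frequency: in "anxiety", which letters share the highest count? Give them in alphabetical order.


Word: "anxiety"
Letter counts:
  'a': 1
  'e': 1
  'i': 1
  'n': 1
  't': 1
  'x': 1
  'y': 1
Maximum count = 1
Most frequent = 'a', 'e', 'i', 'n', 't', 'x', 'y' (1 time each)


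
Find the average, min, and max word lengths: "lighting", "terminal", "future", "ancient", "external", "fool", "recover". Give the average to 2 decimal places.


Lengths: "lighting"=8, "terminal"=8, "future"=6, "ancient"=7, "external"=8, "fool"=4, "recover"=7
Sum = 48, Count = 7
Average = 48/7 = 6.86
= avg=6.86, min=4, max=8


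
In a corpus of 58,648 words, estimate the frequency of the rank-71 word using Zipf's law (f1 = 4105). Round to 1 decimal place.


Zipf's law: f(r) = f(1) / r
f(1) = 4105
f(71) = 4105 / 71
= 57.8 occurrences


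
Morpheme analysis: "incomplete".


Word: "incomplete"
Morphemes: in- + complete
Each morpheme carries meaning
= 2 morphemes


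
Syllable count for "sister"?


Word: "sister"
Syllable breakdown: sis / ter
Counting: 2 parts
= 2 syllables


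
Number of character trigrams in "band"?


Word: "band" (length 4)
Number of 3-grams = length - 3 + 1 = 4 - 3 + 1
= 2


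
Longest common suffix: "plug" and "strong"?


Word 1: "plug"
Word 2: "strong"
Comparing from end:
  Pos -1: 'g' == 'g'
  Pos -2: 'u' != 'n' (stop)
LCS = "g" (length 1)


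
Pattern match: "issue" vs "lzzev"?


Pattern of "issue": [0, 1, 1, 2, 3]
Pattern of "lzzev": [0, 1, 1, 2, 3]
Patterns match
Same pattern = Yes


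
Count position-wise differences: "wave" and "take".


Comparing character by character (same length = 4):
  Pos 0: 'w' vs 't' !=
  Pos 1: 'a' vs 'a' =
  Pos 2: 'v' vs 'k' !=
  Pos 3: 'e' vs 'e' =
Hamming distance = 2


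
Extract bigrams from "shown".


Word: "shown" (length 5)
Number of bigrams = 5 - 2 + 1 = 4
  Position 0: "sh"
  Position 1: "ho"
  Position 2: "ow"
  Position 3: "wn"
Bigrams = "sh", "ho", "ow", "wn"


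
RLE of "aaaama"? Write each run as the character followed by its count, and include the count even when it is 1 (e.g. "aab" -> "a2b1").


String: "aaaama"
Scanning for consecutive runs:
  'a' x 4
  'm' x 1
  'a' x 1
RLE = "a4m1a1"


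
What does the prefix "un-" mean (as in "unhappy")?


Prefix: un-
Example: unhappy = un- + happy
Meaning = not / reverse


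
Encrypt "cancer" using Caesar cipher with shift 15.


Word: "cancer"
Shift: 15
Each letter → (letter + shift) mod 26:
  'c' (2) + 15 = 17 → 'r'
  'a' (0) + 15 = 15 → 'p'
  'n' (13) + 15 = 2 → 'c'
  'c' (2) + 15 = 17 → 'r'
  'e' (4) + 15 = 19 → 't'
  'r' (17) + 15 = 6 → 'g'
Result = "rpcrtg"


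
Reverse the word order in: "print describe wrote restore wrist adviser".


Original: "print describe wrote restore wrist adviser"
Words (1..n): print | describe | wrote | restore | wrist | adviser
Reversed (n..1): adviser | wrist | restore | wrote | describe | print
Result = "adviser wrist restore wrote describe print"


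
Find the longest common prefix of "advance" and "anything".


Word 1: "advance"
Word 2: "anything"
Comparing from start:
  Pos 0: 'a' == 'a'
  Pos 1: 'd' != 'n' (stop)
LCP = "a" (length 1)


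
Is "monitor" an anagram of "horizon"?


Word 1: "horizon" → sorted: hinoorz
Word 2: "monitor" → sorted: imnoort
Same letters? hinoorz != imnoort
Anagram = No


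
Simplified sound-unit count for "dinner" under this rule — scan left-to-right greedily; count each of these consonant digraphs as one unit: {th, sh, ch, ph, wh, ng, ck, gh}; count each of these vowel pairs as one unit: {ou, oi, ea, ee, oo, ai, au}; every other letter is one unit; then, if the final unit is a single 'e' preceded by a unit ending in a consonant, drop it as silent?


Word: "dinner" (6 letters)
Left-to-right scan:
  (1) 'd' (letter)
  (2) 'i' (letter)
  (3) 'n' (letter)
  (4) 'n' (letter)
  (5) 'e' (letter)
  (6) 'r' (letter)
Units from scan: 6
Sound units = 6 units


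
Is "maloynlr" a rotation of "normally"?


Word: "normally", Candidate: "maloynlr"
Method: check if candidate is substring of word+word
"normallynormally" contains "maloynlr"? No
Is rotation = No


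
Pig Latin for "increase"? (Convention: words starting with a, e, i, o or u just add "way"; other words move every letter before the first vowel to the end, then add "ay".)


Word: "increase"
Starts with vowel → add 'way'
Pig Latin = "increaseway"


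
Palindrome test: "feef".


Word: "feef"
Reversed: "feef"
Forward == Backward? feef == feef
Palindrome = Yes


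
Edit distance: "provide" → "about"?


Word 1: "provide" (length 7)
Word 2: "about" (length 5)
One optimal edit sequence (insert/delete/substitute each cost 1):
  1. substitute 'p' -> 'a'  (+1)
  2. substitute 'r' -> 'b'  (+1)
  3. keep 'o'
  4. delete 'v'  (+1)
  5. delete 'i'  (+1)
  6. substitute 'd' -> 'u'  (+1)
  7. substitute 'e' -> 't'  (+1)
Total edit operations: 6
Edit distance = 6


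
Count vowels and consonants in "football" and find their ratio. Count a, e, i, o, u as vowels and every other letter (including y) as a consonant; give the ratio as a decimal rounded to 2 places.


Word: "football"
Vowels (a,e,i,o,u): 3
Consonants: 5
Ratio = 3/5
= 0.60


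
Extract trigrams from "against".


Word: "against" (length 7)
Number of trigrams = 7 - 3 + 1 = 5
  Position 0: "aga"
  Position 1: "gai"
  Position 2: "ain"
  Position 3: "ins"
  Position 4: "nst"
Trigrams = "aga", "gai", "ain", "ins", "nst"


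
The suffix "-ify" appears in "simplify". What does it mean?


Suffix: -ify
As in: simplify -> simple + -ify, with a spelling change
Meaning = to make


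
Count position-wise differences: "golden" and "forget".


Comparing character by character (same length = 6):
  Pos 0: 'g' vs 'f' !=
  Pos 1: 'o' vs 'o' =
  Pos 2: 'l' vs 'r' !=
  Pos 3: 'd' vs 'g' !=
  Pos 4: 'e' vs 'e' =
  Pos 5: 'n' vs 't' !=
Hamming distance = 4


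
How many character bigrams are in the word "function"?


Word: "function" (length 8)
Number of 2-grams = length - 2 + 1 = 8 - 2 + 1
= 7


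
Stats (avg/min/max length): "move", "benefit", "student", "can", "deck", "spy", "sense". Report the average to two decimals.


Lengths: "move"=4, "benefit"=7, "student"=7, "can"=3, "deck"=4, "spy"=3, "sense"=5
Sum = 33, Count = 7
Average = 33/7 = 4.71
= avg=4.71, min=3, max=7


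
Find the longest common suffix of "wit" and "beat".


Word 1: "wit"
Word 2: "beat"
Comparing from end:
  Pos -1: 't' == 't'
  Pos -2: 'i' != 'a' (stop)
LCS = "t" (length 1)


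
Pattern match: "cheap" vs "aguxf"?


Pattern of "cheap": [0, 1, 2, 3, 4]
Pattern of "aguxf": [0, 1, 2, 3, 4]
Patterns match
Same pattern = Yes


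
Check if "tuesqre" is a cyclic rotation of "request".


Word: "request", Candidate: "tuesqre"
Method: check if candidate is substring of word+word
"requestrequest" contains "tuesqre"? No
Is rotation = No


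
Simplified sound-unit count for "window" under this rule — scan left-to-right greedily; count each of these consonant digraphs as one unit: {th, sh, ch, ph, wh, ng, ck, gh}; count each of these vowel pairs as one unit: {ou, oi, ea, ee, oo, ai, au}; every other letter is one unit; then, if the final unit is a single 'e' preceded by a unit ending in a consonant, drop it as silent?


Word: "window" (6 letters)
Left-to-right scan:
  1. 'w' (letter)
  2. 'i' (letter)
  3. 'n' (letter)
  4. 'd' (letter)
  5. 'o' (letter)
  6. 'w' (letter)
Units from scan: 6
Sound units = 6 units


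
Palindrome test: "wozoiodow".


Word: "wozoiodow"
Reversed: "wodoiozow"
Forward == Backward? wozoiodow != wodoiozow
Palindrome = No


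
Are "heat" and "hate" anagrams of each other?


Word 1: "heat" → sorted: aeht
Word 2: "hate" → sorted: aeht
Same letters? aeht == aeht
Anagram = Yes


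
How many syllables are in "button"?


Word: "button"
Syllable breakdown: but | ton
Counting: 2 parts
= 2 syllables


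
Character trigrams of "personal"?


Word: "personal" (length 8)
Number of trigrams = 8 - 3 + 1 = 6
  Position 0: "per"
  Position 1: "ers"
  Position 2: "rso"
  Position 3: "son"
  Position 4: "ona"
  Position 5: "nal"
Trigrams = "per", "ers", "rso", "son", "ona", "nal"


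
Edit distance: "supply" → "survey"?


Word 1: "supply" (length 6)
Word 2: "survey" (length 6)
One optimal edit sequence (insert/delete/substitute each cost 1):
  1. keep 's'
  2. keep 'u'
  3. substitute 'p' -> 'r'  (+1)
  4. substitute 'p' -> 'v'  (+1)
  5. substitute 'l' -> 'e'  (+1)
  6. keep 'y'
Total edit operations: 3
Edit distance = 3


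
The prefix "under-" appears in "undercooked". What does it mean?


Prefix: under-
As in: undercooked -> under- + cooked
Meaning = insufficient
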